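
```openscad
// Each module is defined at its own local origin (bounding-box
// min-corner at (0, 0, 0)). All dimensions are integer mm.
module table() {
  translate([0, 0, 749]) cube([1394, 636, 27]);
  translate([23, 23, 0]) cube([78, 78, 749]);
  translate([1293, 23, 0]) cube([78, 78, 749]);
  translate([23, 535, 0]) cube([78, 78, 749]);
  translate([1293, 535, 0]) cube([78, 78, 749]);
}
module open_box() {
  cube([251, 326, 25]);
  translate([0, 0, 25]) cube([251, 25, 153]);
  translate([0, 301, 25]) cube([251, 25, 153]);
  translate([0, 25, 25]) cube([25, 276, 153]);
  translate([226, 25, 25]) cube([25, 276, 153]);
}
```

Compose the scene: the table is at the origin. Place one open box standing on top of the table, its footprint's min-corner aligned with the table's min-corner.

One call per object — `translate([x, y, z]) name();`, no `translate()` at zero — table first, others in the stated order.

table();
translate([0, 0, 776]) open_box();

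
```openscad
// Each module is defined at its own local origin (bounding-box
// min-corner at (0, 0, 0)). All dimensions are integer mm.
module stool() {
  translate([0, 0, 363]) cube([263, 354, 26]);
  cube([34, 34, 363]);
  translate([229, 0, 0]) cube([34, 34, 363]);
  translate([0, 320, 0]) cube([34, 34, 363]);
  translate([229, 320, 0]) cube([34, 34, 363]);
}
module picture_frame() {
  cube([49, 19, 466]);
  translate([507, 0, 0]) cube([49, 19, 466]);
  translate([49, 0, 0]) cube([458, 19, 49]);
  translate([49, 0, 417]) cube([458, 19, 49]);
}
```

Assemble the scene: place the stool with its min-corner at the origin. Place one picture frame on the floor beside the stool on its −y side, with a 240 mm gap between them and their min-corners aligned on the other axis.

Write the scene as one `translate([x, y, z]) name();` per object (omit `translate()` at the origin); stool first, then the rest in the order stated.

stool();
translate([0, -259, 0]) picture_frame();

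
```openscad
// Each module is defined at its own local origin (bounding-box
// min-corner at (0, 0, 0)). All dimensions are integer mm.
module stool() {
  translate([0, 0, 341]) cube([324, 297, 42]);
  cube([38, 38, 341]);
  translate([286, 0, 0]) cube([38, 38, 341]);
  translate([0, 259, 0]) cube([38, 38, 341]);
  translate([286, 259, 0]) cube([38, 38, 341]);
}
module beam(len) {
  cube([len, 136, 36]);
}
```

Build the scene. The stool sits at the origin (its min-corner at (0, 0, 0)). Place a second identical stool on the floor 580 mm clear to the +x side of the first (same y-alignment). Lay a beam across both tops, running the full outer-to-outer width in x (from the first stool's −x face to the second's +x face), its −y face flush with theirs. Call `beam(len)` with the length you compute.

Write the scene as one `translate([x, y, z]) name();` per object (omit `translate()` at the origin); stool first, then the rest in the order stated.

stool();
translate([904, 0, 0]) stool();
translate([0, 0, 383]) beam(1228);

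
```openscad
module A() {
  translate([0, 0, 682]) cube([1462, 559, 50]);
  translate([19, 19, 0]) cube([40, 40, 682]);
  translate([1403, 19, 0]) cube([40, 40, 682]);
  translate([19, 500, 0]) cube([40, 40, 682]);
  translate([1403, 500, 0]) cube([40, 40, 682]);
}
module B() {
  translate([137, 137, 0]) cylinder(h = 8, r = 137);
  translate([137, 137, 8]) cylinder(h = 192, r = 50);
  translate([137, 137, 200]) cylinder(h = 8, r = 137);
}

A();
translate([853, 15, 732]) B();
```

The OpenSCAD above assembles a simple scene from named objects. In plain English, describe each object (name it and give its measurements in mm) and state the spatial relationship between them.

A is a table with a 1462×559 mm rectangular top, 50 mm thick, top surface at z = 732 mm, supported by four 40×40 mm square legs, each inset 19 mm from the nearest pair of top edges, running from the floor.

B is a spool: two coaxial disc flanges of radius 137 mm and thickness 8 mm, joined by a core cylinder of radius 50 mm and height 192 mm. The lower flange rests on z = 0 and the three cylinders share a vertical axis.

The spool is on top of the table.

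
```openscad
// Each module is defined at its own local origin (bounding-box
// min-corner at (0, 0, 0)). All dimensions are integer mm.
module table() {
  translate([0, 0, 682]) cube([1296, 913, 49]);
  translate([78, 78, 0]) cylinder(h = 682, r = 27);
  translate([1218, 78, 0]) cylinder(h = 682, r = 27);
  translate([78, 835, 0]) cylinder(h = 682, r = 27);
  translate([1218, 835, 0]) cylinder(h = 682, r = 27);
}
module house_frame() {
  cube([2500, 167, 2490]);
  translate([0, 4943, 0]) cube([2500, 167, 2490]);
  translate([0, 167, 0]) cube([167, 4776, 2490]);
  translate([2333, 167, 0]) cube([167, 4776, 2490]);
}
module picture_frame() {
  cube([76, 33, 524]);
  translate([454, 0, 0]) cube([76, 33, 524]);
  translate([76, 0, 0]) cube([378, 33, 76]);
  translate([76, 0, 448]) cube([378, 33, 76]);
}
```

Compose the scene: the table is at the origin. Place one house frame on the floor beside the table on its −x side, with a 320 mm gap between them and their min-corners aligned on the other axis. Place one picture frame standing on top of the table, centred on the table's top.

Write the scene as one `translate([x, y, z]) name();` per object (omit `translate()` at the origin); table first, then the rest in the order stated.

table();
translate([-2820, 0, 0]) house_frame();
translate([383, 440, 731]) picture_frame();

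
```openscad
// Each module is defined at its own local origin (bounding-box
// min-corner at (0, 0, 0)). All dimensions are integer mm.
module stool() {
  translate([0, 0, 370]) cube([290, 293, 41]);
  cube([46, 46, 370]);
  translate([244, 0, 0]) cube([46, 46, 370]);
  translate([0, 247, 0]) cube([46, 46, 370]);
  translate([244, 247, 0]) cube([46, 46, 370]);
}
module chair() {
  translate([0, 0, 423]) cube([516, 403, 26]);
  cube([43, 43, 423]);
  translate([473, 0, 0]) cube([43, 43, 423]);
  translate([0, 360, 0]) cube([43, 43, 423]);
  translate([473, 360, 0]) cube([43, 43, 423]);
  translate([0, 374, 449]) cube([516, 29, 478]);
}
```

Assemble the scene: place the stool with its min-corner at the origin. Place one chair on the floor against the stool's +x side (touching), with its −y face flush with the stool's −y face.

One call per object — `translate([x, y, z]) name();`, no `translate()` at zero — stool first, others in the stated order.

stool();
translate([290, 0, 0]) chair();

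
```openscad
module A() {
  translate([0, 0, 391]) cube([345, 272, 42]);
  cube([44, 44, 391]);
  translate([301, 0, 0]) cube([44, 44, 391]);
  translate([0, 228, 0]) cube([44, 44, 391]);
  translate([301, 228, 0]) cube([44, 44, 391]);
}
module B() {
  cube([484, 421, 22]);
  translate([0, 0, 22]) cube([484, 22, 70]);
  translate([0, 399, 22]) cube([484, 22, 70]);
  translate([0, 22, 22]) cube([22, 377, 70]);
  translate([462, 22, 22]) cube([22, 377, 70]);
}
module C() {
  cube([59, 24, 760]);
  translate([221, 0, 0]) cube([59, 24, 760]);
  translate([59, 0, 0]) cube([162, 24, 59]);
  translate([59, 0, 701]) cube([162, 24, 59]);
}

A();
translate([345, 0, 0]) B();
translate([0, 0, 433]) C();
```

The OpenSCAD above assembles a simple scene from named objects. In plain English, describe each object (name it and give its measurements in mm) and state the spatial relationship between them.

A is a simple wooden stool: a rectangular seat 345 mm (x) by 272 mm (y), 42 mm thick, top face at z = 433 mm, on four square legs, each 44×44 mm in cross-section. The legs rest on z = 0, each flush with a corner of the seat.

B is an open storage box with external size 484×421×92 mm and wall thickness 22 mm (the base is also 22 mm thick). The base covers the whole footprint; the four walls stand on the base, with the y-facing walls full-width and the x-facing walls fitting between their inner faces.

C is a rectangular picture frame lying in the x–z plane (depth along y). The opening is 162 mm wide (x) by 642 mm tall (z), surrounded by a border 59 mm wide on all four sides. The frame is 24 mm deep and is made of two full-height vertical stiles with two horizontal rails fitted between them.

The open box is against the stool's +x side, with their −y faces flush. The picture frame is on top of the stool.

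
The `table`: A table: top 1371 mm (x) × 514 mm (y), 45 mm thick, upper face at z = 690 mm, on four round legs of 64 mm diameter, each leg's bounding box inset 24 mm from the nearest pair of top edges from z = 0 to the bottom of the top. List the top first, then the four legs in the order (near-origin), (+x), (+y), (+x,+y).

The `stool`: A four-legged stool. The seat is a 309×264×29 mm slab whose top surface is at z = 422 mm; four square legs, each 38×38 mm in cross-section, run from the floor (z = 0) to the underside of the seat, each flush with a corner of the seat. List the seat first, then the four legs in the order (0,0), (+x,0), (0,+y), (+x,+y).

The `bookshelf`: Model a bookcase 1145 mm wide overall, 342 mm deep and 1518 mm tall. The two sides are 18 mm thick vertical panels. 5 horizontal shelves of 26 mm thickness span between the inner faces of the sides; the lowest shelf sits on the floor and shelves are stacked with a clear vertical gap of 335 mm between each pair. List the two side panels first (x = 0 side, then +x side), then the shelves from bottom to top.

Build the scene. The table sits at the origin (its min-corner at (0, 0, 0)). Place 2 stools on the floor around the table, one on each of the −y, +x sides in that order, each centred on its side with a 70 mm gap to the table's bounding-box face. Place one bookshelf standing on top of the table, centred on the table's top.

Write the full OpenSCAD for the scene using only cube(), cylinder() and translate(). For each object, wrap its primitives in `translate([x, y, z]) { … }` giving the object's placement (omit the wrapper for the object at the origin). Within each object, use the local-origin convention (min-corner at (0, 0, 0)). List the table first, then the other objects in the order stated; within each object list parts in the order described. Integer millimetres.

translate([0, 0, 645]) cube([1371, 514, 45]);
translate([56, 56, 0]) cylinder(h = 645, r = 32);
translate([1315, 56, 0]) cylinder(h = 645, r = 32);
translate([56, 458, 0]) cylinder(h = 645, r = 32);
translate([1315, 458, 0]) cylinder(h = 645, r = 32);
translate([531, -334, 0]) {
  translate([0, 0, 393]) cube([309, 264, 29]);
  cube([38, 38, 393]);
  translate([271, 0, 0]) cube([38, 38, 393]);
  translate([0, 226, 0]) cube([38, 38, 393]);
  translate([271, 226, 0]) cube([38, 38, 393]);
}
translate([1441, 125, 0]) {
  translate([0, 0, 393]) cube([309, 264, 29]);
  cube([38, 38, 393]);
  translate([271, 0, 0]) cube([38, 38, 393]);
  translate([0, 226, 0]) cube([38, 38, 393]);
  translate([271, 226, 0]) cube([38, 38, 393]);
}
translate([113, 86, 690]) {
  cube([18, 342, 1518]);
  translate([1127, 0, 0]) cube([18, 342, 1518]);
  translate([18, 0, 0]) cube([1109, 342, 26]);
  translate([18, 0, 361]) cube([1109, 342, 26]);
  translate([18, 0, 722]) cube([1109, 342, 26]);
  translate([18, 0, 1083]) cube([1109, 342, 26]);
  translate([18, 0, 1444]) cube([1109, 342, 26]);
}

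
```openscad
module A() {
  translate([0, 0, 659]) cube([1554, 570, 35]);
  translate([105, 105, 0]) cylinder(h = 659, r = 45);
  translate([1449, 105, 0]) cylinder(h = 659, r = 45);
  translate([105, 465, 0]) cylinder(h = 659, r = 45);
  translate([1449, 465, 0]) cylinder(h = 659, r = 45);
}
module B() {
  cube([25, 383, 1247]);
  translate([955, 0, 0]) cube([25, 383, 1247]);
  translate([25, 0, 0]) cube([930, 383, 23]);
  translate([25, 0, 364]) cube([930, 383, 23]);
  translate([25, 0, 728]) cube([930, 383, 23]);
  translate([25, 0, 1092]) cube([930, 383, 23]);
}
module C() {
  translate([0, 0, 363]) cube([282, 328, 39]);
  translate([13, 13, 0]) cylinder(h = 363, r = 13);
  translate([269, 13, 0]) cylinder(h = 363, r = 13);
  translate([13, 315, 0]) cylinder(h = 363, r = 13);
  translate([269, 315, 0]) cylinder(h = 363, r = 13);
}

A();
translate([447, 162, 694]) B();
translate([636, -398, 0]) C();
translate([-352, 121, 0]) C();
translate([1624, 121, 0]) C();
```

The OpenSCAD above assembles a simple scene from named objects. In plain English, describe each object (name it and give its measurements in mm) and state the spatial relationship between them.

A is a table: top 1554 mm (x) × 570 mm (y), 35 mm thick, upper face at z = 694 mm, on four round legs of 90 mm diameter, each leg's bounding box inset 60 mm from the nearest pair of top edges, running from z = 0 to the bottom of the top.

B is an open bookshelf. Two side panels, each 25 mm thick, 383 mm deep and 1247 mm tall, stand 980 mm apart (outside-to-outside). Between them sit 4 shelves, each 23 mm thick and 383 mm deep, spanning the full gap between the sides. The bottom shelf rests on the floor (its underside at z = 0) and the clear gap between one shelf's top and the next shelf's underside is 341 mm.

C is a four-legged stool. The seat is 282×328 mm, 39 mm thick, top at z = 402 mm. It stands on four round legs, each 26 mm in diameter, from z = 0 to the seat underside, each leg's axis is inset half a diameter from the nearest pair of seat edges (so the leg's bounding box is flush with the corner).

The bookshelf is on top of the table. Three stools sit around the table at the −y, −x, +x sides.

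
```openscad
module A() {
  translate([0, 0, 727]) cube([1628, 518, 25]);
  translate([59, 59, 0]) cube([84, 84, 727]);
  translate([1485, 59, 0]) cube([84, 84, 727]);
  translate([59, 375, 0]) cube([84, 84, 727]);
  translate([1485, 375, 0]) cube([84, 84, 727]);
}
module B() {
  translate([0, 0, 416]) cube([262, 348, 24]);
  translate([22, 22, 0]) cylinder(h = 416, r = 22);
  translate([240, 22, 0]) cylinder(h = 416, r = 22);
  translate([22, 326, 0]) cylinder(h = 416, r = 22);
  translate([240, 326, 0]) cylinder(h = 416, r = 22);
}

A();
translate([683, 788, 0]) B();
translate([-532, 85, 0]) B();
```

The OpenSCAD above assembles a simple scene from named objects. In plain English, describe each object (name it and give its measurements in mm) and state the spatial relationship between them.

A is a table with a 1628×518 mm rectangular top, 25 mm thick, top surface at z = 752 mm, supported by four 84×84 mm square legs, each inset 59 mm from the nearest pair of top edges, running from the floor.

B is a simple wooden stool: a rectangular seat 262 mm (x) by 348 mm (y), 24 mm thick, top face at z = 440 mm, on four round legs, each 44 mm in diameter. The legs rest on z = 0, each leg's axis is inset half a diameter from the nearest pair of seat edges (so the leg's bounding box is flush with the corner).

Two stools sit around the table at the +y, −x sides.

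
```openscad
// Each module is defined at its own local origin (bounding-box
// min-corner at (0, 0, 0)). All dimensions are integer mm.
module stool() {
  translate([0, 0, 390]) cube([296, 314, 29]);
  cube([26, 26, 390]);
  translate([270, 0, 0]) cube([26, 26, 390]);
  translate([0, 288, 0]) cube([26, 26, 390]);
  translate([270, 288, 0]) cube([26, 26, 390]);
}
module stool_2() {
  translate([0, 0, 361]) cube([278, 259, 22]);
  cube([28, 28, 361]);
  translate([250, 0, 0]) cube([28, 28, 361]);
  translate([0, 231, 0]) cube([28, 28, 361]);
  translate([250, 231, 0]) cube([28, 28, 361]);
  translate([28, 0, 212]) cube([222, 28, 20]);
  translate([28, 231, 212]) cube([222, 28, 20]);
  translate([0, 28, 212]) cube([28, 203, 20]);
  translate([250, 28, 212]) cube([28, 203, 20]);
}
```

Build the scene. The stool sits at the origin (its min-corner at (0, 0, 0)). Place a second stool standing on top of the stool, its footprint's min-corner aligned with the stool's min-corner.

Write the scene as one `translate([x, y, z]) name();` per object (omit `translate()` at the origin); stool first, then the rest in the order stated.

stool();
translate([0, 0, 419]) stool_2();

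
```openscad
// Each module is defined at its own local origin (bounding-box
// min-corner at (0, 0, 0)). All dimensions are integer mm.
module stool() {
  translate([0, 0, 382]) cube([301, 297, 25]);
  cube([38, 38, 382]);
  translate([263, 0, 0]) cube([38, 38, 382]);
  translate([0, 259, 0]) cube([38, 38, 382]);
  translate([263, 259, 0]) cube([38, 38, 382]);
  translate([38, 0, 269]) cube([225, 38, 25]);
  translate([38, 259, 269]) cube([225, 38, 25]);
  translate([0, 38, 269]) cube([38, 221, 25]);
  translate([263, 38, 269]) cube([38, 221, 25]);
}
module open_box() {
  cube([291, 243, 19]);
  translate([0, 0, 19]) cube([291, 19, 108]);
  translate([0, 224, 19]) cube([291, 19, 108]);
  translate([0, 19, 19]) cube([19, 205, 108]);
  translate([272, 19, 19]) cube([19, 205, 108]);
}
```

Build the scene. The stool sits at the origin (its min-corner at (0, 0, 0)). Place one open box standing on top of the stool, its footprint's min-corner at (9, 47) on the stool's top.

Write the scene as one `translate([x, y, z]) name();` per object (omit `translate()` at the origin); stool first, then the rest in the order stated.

stool();
translate([9, 47, 407]) open_box();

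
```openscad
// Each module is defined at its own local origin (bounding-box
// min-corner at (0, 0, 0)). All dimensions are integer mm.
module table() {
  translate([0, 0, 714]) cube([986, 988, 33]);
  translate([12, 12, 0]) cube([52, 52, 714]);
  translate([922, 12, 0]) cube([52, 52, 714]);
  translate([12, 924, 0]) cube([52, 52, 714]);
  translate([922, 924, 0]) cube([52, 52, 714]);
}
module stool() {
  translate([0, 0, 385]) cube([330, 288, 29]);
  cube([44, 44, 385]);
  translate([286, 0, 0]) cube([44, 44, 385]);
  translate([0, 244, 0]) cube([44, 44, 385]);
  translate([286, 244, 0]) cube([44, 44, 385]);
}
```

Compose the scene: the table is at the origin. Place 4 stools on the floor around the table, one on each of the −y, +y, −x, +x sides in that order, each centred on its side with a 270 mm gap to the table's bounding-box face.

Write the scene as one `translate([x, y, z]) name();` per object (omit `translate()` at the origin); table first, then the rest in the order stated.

table();
translate([328, -558, 0]) stool();
translate([328, 1258, 0]) stool();
translate([-600, 350, 0]) stool();
translate([1256, 350, 0]) stool();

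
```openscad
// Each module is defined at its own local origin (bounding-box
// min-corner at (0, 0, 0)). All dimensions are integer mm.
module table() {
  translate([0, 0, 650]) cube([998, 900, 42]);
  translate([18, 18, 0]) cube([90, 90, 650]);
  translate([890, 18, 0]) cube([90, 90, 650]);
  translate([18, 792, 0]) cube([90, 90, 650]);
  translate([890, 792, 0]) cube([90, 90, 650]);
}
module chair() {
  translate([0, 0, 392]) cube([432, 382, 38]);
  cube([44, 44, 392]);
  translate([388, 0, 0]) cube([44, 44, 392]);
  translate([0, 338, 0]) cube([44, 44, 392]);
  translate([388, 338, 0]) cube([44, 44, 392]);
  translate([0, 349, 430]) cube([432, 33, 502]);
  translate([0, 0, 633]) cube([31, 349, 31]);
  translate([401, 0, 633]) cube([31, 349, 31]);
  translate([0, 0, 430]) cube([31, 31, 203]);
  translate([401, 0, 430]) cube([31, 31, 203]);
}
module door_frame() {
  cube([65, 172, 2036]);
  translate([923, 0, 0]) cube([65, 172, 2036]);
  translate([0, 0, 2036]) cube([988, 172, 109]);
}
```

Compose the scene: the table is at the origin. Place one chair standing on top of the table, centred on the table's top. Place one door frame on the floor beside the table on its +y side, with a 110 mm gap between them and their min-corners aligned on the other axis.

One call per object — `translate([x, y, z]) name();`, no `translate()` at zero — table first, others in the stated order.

table();
translate([283, 259, 692]) chair();
translate([0, 1010, 0]) door_frame();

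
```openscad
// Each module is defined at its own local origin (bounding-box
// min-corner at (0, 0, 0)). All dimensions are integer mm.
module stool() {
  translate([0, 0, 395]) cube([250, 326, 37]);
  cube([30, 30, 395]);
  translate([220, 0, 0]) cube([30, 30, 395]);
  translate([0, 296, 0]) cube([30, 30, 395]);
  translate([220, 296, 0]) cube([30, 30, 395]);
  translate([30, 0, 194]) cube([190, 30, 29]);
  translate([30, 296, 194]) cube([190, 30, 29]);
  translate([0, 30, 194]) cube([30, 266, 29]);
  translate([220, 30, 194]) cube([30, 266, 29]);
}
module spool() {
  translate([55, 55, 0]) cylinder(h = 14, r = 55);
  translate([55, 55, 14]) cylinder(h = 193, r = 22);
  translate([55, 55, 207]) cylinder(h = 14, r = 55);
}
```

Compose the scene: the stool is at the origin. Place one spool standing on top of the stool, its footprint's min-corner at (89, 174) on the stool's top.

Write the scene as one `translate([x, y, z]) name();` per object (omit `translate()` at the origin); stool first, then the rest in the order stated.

stool();
translate([89, 174, 432]) spool();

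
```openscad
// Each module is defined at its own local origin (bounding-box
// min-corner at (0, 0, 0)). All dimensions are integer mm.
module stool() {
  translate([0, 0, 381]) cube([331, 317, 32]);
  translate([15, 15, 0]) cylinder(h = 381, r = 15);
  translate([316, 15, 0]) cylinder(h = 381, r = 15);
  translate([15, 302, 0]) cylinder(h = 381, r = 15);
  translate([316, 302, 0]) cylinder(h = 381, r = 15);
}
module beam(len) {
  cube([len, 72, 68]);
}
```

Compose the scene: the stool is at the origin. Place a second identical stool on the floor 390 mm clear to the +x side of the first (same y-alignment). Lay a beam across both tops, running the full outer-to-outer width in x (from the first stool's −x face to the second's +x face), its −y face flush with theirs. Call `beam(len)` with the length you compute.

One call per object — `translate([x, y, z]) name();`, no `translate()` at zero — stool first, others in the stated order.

stool();
translate([721, 0, 0]) stool();
translate([0, 0, 413]) beam(1052);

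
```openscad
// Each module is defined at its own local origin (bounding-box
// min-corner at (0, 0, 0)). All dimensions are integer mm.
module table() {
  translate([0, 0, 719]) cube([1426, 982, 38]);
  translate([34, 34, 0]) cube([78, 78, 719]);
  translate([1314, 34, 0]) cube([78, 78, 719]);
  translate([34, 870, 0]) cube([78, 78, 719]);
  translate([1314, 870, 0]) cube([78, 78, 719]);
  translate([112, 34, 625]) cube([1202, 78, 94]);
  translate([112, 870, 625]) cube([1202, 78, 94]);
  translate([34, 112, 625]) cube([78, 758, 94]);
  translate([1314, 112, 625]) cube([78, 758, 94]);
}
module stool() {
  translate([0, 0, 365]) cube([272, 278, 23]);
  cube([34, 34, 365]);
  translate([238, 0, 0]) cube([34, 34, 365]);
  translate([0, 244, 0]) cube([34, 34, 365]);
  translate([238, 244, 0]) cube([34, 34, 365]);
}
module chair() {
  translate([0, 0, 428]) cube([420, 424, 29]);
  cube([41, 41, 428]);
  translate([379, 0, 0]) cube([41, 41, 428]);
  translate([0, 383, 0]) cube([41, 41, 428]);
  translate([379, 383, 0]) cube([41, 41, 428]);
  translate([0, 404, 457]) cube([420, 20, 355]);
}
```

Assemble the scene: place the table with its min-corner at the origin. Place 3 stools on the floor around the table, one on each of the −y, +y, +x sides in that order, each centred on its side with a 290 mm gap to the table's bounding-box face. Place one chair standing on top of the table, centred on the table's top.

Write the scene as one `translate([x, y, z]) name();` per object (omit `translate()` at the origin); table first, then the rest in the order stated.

table();
translate([577, -568, 0]) stool();
translate([577, 1272, 0]) stool();
translate([1716, 352, 0]) stool();
translate([503, 279, 757]) chair();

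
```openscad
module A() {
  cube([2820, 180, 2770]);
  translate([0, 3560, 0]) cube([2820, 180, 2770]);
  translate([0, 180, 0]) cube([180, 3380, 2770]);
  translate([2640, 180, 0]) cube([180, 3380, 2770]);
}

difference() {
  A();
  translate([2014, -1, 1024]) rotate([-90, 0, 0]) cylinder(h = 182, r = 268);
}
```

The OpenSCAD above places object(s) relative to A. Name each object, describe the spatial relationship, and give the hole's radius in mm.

The subtracted cylinder has r = 268 mm.

A is a house frame. The house frame has a circular hole through its front wall. The hole's radius is 268 mm.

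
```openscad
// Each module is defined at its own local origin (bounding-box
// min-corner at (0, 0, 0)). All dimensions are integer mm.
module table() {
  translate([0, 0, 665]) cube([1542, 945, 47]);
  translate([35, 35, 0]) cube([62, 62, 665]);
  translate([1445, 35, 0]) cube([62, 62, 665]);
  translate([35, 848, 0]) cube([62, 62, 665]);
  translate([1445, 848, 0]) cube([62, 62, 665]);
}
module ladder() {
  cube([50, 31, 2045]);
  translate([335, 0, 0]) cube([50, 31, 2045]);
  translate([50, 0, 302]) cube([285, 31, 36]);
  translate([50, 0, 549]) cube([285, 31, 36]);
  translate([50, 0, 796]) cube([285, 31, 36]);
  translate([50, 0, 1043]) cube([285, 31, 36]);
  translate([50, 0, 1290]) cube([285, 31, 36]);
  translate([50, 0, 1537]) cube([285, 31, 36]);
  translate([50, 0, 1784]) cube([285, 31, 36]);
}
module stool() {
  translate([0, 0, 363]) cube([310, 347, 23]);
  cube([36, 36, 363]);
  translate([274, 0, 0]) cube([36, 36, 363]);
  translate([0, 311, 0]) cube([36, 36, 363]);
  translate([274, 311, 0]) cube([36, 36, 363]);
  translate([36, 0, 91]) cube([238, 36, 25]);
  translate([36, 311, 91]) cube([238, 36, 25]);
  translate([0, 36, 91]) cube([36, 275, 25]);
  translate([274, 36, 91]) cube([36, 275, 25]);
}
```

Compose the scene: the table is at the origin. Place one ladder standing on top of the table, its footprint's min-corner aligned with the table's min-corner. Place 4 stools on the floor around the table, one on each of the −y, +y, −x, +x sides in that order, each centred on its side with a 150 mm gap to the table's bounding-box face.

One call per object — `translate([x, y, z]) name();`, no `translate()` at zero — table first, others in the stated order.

table();
translate([0, 0, 712]) ladder();
translate([616, -497, 0]) stool();
translate([616, 1095, 0]) stool();
translate([-460, 299, 0]) stool();
translate([1692, 299, 0]) stool();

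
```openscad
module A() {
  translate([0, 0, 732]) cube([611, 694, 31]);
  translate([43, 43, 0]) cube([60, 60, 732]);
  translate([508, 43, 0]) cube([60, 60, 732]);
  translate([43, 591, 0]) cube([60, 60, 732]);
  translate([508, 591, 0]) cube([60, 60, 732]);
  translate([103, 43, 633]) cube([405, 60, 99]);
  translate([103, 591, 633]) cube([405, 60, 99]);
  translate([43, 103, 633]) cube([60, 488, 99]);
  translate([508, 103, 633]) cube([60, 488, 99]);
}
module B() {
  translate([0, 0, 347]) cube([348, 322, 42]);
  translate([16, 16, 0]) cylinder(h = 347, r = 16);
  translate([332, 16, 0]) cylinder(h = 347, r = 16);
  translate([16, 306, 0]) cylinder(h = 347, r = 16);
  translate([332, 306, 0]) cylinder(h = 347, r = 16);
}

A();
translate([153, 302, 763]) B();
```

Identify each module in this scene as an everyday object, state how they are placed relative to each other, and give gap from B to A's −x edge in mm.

The stool's min-x is at 153; the table's min-x is 0; gap = 153 mm.

A is a table. B is a stool. The stool is on top of the table. The gap from the stool to the table's −x edge is 153 mm.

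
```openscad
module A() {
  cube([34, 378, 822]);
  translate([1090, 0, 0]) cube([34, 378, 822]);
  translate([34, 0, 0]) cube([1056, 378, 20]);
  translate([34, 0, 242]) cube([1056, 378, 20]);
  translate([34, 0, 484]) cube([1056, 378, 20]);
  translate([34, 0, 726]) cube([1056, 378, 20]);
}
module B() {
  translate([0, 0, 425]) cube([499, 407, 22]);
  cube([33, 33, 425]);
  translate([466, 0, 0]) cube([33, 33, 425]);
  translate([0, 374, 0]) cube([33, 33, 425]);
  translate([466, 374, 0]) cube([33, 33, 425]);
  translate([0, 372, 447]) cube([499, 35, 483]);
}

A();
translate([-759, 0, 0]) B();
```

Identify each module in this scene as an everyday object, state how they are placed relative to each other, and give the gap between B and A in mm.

The chair's nearest face is 260 mm from the bookshelf's −x face.

A is a bookshelf. B is a chair. The chair is on the floor beside the bookshelf on its −x side. The gap between the chair and the bookshelf is 260 mm.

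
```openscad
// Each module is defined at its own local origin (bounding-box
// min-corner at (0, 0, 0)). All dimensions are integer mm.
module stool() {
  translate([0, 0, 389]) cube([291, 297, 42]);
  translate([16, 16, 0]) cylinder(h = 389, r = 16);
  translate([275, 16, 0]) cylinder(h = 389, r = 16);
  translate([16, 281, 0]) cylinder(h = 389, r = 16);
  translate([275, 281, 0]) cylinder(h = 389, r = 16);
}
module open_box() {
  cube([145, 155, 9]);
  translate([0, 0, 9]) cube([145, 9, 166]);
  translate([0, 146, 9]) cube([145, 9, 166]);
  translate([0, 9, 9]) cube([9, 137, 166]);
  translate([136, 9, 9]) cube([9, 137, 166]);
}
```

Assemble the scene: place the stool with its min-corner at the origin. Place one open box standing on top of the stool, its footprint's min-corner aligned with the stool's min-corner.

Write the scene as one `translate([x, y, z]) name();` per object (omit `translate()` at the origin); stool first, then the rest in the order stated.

stool();
translate([0, 0, 431]) open_box();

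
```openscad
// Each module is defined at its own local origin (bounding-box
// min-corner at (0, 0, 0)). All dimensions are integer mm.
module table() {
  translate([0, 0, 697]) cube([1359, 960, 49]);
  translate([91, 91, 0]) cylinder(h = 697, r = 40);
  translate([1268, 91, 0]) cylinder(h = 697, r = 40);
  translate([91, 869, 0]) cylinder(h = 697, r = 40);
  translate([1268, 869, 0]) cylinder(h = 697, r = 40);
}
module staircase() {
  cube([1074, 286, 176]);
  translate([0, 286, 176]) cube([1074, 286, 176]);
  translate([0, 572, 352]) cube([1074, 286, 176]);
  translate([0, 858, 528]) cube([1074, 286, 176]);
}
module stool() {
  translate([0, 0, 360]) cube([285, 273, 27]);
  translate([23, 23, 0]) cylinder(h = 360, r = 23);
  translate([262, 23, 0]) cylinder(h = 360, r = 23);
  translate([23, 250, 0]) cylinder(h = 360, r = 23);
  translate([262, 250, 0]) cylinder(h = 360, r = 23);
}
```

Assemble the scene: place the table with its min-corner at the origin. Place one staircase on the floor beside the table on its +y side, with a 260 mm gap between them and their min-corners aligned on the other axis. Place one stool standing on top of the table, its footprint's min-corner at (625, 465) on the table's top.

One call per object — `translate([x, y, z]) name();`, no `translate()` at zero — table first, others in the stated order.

table();
translate([0, 1220, 0]) staircase();
translate([625, 465, 746]) stool();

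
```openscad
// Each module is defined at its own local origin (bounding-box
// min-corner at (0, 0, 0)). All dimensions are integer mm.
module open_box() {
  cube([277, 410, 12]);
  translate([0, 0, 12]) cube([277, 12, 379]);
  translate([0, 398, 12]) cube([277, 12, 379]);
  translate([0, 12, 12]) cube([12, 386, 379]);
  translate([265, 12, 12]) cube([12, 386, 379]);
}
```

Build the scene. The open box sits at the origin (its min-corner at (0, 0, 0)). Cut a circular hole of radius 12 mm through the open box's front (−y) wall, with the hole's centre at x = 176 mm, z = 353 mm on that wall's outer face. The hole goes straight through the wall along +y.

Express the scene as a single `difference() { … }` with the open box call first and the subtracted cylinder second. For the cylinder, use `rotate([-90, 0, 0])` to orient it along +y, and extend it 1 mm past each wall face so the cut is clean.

difference() {
  open_box();
  translate([176, -1, 353]) rotate([-90, 0, 0]) cylinder(h = 14, r = 12);
}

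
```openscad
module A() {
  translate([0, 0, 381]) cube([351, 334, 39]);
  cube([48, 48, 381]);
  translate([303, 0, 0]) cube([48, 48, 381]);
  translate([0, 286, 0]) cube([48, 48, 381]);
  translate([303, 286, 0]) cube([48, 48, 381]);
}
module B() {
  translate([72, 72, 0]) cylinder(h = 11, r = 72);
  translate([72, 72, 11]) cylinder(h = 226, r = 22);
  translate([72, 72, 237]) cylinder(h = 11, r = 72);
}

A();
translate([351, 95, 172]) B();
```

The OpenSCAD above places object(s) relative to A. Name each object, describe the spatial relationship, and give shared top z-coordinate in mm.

A is a stool. B is a spool. The spool is beside the stool with their tops flush at z = 420. The shared top z-coordinate is 420 mm.

Both tops at z = 420 mm.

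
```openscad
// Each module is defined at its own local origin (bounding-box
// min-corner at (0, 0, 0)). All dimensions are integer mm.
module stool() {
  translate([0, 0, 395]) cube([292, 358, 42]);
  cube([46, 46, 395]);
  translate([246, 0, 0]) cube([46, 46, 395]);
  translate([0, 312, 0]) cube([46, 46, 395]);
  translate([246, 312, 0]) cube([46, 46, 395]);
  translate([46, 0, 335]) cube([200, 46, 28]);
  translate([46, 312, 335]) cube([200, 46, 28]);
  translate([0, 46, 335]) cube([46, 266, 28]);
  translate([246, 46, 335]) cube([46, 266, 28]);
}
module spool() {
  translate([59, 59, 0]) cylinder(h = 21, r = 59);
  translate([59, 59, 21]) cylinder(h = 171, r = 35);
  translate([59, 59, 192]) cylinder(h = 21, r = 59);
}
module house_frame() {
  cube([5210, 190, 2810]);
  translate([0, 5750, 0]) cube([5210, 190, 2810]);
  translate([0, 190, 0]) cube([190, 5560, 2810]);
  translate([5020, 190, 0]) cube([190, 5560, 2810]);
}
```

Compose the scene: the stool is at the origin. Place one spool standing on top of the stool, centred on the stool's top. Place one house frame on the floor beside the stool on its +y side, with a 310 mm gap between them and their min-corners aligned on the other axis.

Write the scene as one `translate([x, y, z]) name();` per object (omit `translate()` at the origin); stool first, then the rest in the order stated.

stool();
translate([87, 120, 437]) spool();
translate([0, 668, 0]) house_frame();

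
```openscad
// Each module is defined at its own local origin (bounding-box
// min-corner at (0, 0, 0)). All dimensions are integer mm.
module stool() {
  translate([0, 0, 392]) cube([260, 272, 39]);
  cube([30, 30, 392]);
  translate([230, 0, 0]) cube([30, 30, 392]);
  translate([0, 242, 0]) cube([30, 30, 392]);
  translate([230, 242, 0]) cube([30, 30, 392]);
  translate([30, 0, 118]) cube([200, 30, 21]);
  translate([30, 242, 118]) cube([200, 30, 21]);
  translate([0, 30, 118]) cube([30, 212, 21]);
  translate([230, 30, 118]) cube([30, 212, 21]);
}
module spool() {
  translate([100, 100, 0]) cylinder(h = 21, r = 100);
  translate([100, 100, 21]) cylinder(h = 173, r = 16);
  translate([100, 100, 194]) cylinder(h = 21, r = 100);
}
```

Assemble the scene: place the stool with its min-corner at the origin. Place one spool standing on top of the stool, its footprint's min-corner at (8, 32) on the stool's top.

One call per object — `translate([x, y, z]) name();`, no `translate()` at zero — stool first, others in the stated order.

stool();
translate([8, 32, 431]) spool();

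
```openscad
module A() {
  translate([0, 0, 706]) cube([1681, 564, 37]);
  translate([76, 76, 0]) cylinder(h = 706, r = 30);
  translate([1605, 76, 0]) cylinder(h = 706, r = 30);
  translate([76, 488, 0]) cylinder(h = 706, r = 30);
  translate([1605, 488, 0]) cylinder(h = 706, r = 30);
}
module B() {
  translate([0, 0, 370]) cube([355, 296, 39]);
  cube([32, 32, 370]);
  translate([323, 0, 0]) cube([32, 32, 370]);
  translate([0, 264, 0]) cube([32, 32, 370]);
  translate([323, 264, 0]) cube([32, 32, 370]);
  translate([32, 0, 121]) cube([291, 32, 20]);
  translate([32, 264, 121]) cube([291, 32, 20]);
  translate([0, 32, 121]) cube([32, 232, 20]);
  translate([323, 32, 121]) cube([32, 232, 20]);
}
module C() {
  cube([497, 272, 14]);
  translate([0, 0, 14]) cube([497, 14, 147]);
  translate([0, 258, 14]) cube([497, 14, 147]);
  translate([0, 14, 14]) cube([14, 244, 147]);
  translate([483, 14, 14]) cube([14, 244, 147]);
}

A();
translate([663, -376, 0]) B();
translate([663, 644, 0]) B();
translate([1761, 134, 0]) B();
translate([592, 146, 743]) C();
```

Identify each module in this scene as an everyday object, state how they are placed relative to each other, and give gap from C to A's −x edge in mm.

A is a table. B is a stool. C is an open box. Three stools sit around the table at the −y, +y, +x sides. The open box is on top of the table, centred. The gap from the open box to the table's −x edge is 592 mm.

The open box's min-x is at 592; the table's min-x is 0; gap = 592 mm.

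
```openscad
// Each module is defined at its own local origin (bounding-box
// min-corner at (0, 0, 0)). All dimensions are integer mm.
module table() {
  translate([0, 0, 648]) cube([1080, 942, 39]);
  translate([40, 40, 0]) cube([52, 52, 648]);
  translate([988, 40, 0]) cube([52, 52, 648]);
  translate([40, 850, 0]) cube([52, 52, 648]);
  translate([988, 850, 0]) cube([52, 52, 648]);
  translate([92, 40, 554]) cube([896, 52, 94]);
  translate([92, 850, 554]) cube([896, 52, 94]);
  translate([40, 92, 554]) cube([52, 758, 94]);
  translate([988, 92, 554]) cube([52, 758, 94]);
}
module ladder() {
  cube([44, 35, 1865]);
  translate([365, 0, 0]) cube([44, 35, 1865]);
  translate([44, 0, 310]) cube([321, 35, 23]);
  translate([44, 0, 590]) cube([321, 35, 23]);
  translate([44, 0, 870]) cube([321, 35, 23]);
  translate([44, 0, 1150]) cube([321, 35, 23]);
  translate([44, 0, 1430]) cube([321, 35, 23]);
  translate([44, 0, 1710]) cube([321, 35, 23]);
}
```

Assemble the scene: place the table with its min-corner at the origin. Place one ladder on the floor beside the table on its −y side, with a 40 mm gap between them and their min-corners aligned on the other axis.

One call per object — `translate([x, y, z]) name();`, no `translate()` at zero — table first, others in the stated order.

table();
translate([0, -75, 0]) ladder();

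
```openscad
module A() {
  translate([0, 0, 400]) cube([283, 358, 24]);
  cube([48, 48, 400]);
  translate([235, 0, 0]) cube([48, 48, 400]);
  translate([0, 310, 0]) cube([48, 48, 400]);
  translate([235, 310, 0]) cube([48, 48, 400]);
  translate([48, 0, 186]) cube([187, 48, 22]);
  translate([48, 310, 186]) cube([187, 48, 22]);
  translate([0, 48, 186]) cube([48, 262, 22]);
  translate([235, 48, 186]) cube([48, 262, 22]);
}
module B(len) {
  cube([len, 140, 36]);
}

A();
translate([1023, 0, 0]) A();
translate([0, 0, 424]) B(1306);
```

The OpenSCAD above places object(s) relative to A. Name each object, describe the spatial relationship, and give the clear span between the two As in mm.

Second stool starts at x = 1023; first ends at x = 283; clear span = 1023 − 283 = 740 mm.

A is a stool. B is a beam. A beam spans the tops of two stools. The clear span between the two stools is 740 mm.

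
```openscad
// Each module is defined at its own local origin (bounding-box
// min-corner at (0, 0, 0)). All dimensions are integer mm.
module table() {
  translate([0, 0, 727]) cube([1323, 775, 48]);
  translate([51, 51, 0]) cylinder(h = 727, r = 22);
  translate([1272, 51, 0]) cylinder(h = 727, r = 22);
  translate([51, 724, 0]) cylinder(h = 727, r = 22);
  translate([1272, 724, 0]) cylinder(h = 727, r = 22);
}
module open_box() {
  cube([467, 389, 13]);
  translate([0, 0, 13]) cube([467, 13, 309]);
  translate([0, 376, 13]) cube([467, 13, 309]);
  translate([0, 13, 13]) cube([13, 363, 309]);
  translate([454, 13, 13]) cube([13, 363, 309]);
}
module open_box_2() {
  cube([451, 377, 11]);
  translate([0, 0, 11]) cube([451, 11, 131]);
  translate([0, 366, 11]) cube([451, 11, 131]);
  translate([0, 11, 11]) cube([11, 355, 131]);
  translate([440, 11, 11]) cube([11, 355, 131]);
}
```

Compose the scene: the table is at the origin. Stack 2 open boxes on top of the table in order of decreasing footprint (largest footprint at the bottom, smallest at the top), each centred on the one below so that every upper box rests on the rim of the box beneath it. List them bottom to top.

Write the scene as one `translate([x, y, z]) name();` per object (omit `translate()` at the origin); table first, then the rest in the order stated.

table();
translate([428, 193, 775]) open_box();
translate([436, 199, 1097]) open_box_2();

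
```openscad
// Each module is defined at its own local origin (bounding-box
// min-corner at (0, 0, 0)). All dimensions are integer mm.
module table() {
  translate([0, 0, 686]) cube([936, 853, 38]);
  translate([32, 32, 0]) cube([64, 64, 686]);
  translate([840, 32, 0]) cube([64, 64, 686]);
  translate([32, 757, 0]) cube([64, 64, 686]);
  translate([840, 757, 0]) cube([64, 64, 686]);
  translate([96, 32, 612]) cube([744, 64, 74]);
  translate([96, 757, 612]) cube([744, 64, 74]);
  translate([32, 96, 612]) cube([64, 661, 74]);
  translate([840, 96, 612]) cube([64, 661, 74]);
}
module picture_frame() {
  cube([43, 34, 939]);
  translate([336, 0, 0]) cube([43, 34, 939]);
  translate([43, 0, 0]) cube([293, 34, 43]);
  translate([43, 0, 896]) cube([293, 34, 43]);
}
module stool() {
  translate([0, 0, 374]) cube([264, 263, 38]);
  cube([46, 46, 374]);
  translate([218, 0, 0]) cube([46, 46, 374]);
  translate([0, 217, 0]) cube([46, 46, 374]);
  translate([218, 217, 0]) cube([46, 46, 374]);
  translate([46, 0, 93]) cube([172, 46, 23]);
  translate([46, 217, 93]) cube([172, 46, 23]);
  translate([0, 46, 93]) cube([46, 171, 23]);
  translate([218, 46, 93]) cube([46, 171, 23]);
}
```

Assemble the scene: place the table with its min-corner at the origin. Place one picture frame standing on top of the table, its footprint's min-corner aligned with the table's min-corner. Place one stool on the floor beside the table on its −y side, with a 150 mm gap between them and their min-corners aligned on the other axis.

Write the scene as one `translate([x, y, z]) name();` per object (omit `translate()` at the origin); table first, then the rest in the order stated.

table();
translate([0, 0, 724]) picture_frame();
translate([0, -413, 0]) stool();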